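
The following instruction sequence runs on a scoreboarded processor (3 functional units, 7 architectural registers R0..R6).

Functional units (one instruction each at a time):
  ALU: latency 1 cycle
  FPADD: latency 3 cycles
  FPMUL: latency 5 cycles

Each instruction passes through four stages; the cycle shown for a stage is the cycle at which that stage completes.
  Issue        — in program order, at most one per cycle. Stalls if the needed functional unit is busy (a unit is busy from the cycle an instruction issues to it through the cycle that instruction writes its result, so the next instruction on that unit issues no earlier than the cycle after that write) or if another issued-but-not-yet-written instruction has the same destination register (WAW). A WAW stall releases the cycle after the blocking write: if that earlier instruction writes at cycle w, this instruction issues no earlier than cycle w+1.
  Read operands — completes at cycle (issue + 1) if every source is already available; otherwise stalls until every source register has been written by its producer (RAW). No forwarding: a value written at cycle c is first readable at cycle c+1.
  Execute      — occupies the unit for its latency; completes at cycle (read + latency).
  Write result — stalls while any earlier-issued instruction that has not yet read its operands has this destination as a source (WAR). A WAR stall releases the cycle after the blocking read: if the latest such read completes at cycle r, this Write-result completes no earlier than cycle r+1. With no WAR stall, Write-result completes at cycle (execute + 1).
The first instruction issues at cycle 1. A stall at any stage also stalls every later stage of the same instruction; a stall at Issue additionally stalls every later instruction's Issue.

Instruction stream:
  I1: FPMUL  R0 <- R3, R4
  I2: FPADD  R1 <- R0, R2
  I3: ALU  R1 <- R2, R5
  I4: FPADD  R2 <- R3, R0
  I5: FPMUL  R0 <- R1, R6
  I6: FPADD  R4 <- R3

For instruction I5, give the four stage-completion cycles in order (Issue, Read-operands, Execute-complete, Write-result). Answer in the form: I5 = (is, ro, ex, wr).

I1  is:1  ro:2  ex:7  wr:8
I2  is:2  ro:9  ex:12  wr:13  — RAW R0: wait I1 write@8
I3  is:14  ro:15  ex:16  wr:17  — WAW R1: wait I2 write@13
I4  is:15  ro:16  ex:19  wr:20
I5  is:16  ro:18  ex:23  wr:24  — RAW R1: wait I3 write@17
I6  is:21  ro:22  ex:25  wr:26  — struct: FPADD busy until I4 writes@20

I5 = (16, 18, 23, 24)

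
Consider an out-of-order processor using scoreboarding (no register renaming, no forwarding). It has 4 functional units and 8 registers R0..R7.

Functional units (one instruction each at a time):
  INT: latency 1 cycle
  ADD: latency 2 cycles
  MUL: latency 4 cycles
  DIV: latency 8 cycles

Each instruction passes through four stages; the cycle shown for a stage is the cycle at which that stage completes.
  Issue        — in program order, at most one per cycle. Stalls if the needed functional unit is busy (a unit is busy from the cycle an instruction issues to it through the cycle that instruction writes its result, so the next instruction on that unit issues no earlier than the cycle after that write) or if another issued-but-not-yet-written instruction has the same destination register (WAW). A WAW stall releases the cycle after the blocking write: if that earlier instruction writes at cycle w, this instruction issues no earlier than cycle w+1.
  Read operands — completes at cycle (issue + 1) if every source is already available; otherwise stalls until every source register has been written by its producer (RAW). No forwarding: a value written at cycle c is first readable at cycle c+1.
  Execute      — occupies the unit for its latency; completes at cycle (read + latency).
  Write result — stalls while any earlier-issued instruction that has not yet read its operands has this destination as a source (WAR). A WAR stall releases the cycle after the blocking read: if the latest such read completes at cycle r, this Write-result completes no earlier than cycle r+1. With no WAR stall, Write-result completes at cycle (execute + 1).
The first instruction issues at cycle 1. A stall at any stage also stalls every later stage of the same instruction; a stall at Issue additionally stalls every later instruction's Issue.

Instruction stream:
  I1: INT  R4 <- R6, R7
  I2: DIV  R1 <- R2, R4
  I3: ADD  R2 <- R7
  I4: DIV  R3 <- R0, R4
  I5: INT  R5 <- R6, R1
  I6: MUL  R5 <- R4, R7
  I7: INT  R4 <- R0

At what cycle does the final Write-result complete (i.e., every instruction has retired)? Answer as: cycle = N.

cycle = 26

I1 -> (1, 2, 3, 4)
I2 -> (2, 5, 13, 14)  // RAW R4: wait I1 write@4
I3 -> (3, 4, 6, 7)
I4 -> (15, 16, 24, 25)  // struct: DIV busy until I2 writes@14
I5 -> (16, 17, 18, 19)
I6 -> (20, 21, 25, 26)  // WAW R5: wait I5 write@19
I7 -> (21, 22, 23, 24)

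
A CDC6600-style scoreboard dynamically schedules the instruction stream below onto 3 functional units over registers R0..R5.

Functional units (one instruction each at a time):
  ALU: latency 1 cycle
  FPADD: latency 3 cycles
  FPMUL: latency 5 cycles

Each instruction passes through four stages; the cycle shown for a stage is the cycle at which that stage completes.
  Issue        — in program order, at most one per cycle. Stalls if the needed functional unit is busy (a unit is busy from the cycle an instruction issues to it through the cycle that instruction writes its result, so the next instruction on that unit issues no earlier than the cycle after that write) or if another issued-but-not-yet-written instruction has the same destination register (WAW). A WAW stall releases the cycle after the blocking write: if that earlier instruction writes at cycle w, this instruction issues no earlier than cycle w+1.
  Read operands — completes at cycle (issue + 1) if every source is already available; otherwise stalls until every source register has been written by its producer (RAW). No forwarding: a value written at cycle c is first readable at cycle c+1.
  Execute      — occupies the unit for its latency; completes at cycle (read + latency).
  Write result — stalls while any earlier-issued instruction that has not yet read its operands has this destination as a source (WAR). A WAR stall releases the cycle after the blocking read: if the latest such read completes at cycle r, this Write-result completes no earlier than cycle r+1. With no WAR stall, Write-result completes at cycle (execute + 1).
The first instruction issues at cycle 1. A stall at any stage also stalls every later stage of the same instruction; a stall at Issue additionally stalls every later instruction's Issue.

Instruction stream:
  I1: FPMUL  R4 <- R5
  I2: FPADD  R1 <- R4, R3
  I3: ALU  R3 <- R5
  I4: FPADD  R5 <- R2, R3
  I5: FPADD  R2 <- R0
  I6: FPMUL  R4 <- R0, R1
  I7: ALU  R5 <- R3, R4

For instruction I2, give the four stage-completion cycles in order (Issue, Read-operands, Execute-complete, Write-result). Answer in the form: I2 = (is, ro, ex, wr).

t=1  I1 issues→FPMUL
t=2  I1 reads · I2 issues→FPADD
t=3  I3 issues→ALU
t=4  I3 reads
t=5  I3 exec-done
t=7  I1 exec-done
t=8  I1 writes R4
t=9  I2 reads
t=10  I3 writes R3
t=12  I2 exec-done
t=13  I2 writes R1
t=14  I4 issues→FPADD
t=15  I4 reads
t=18  I4 exec-done
t=19  I4 writes R5
t=20  I5 issues→FPADD
t=21  I5 reads · I6 issues→FPMUL
t=22  I6 reads · I7 issues→ALU
t=24  I5 exec-done
t=25  I5 writes R2
t=27  I6 exec-done
t=28  I6 writes R4
t=29  I7 reads
t=30  I7 exec-done
t=31  I7 writes R5

I2 = (2, 9, 12, 13)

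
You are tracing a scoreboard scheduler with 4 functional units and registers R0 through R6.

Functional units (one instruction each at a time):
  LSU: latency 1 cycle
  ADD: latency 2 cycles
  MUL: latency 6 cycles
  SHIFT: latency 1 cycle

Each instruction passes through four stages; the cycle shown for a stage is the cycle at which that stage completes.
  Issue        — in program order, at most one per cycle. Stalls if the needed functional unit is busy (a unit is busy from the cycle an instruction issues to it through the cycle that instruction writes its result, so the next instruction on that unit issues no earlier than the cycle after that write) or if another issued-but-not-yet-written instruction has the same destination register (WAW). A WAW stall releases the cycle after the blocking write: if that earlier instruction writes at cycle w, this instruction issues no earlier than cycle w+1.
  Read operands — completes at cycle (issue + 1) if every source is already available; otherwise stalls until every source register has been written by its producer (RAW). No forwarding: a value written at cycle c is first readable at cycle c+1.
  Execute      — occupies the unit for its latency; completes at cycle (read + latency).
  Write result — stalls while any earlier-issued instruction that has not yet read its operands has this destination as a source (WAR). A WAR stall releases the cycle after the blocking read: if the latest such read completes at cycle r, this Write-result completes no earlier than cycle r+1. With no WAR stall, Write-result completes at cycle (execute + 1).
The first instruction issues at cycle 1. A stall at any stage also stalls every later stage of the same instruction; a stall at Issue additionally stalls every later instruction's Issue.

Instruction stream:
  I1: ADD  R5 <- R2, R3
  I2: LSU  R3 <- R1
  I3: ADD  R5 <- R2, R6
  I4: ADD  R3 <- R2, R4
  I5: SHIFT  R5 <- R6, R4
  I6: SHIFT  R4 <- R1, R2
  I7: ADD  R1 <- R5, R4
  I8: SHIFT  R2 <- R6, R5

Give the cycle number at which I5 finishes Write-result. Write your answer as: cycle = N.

c1: issue I1 (ADD)
c2: I1 read-ops | issue I2 (LSU)
c3: I2 read-ops
c4: I1 finished on ADD | I2 finished on LSU
c5: I1→R5 | I2→R3
c6: issue I3 (ADD)
c7: I3 read-ops
c9: I3 finished on ADD
c10: I3→R5
c11: issue I4 (ADD)
c12: I4 read-ops | issue I5 (SHIFT)
c13: I5 read-ops
c14: I4 finished on ADD | I5 finished on SHIFT
c15: I4→R3 | I5→R5
c16: issue I6 (SHIFT)
c17: I6 read-ops | issue I7 (ADD)
c18: I6 finished on SHIFT
c19: I6→R4
c20: I7 read-ops | issue I8 (SHIFT)
c21: I8 read-ops
c22: I7 finished on ADD | I8 finished on SHIFT
c23: I7→R1 | I8→R2

cycle = 15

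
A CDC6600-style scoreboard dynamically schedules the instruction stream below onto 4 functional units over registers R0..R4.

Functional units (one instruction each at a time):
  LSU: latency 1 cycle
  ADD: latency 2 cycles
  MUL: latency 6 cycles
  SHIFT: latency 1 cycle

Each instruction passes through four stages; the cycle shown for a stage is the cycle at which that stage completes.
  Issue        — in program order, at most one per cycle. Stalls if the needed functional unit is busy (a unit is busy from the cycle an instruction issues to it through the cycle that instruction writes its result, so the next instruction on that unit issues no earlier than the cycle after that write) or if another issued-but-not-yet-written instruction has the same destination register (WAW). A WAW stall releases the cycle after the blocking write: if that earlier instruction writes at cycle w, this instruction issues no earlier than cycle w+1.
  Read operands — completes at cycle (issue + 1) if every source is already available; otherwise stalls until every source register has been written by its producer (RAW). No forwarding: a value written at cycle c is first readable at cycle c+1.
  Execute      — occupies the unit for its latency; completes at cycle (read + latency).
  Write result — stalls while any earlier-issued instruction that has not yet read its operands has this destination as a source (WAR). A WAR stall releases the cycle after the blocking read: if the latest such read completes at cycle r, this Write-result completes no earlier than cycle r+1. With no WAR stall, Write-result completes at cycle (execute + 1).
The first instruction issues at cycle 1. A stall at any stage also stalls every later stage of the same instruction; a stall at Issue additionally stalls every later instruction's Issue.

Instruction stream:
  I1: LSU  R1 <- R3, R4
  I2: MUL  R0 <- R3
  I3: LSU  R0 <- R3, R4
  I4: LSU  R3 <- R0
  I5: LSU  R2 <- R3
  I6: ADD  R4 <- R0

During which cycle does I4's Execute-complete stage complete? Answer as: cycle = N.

cycle = 17

  I1 | 1 | 2 | 3 | 4
  I2 | 2 | 3 | 9 | 10
  I3 | 11 | 12 | 13 | 14   WAW R0: wait I2 write@10
  I4 | 15 | 16 | 17 | 18   struct: LSU busy until I3 writes@14
  I5 | 19 | 20 | 21 | 22   struct: LSU busy until I4 writes@18
  I6 | 20 | 21 | 23 | 24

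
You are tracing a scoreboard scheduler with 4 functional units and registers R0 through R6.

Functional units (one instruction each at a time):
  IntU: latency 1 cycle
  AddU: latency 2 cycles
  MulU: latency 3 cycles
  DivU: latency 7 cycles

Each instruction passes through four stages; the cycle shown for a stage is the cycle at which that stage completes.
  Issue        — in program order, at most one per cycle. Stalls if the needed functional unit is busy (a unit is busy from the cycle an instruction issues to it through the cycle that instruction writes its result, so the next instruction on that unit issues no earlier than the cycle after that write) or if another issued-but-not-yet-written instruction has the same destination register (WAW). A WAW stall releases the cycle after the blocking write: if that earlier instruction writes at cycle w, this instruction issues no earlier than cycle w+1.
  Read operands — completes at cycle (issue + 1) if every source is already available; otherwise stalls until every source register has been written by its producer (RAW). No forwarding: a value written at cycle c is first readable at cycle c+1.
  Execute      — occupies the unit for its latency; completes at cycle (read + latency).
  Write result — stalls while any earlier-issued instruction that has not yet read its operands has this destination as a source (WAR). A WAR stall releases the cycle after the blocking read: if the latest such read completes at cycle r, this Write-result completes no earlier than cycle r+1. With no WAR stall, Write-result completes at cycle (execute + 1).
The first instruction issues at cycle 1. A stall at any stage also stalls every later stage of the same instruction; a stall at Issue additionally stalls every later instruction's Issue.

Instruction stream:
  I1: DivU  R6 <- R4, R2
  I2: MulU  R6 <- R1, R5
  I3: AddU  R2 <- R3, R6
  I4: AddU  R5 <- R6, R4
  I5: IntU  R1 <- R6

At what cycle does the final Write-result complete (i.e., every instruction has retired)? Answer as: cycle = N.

cycle 1: I1 dispatched to DivU
cycle 2: I1 operands ready
cycle 9: I1 complete
cycle 10: R6←I1
cycle 11: I2 dispatched to MulU
cycle 12: I2 operands ready | I3 dispatched to AddU
cycle 15: I2 complete
cycle 16: R6←I2
cycle 17: I3 operands ready
cycle 19: I3 complete
cycle 20: R2←I3
cycle 21: I4 dispatched to AddU
cycle 22: I4 operands ready | I5 dispatched to IntU
cycle 23: I5 operands ready
cycle 24: I4 complete | I5 complete
cycle 25: R5←I4 | R1←I5

cycle = 25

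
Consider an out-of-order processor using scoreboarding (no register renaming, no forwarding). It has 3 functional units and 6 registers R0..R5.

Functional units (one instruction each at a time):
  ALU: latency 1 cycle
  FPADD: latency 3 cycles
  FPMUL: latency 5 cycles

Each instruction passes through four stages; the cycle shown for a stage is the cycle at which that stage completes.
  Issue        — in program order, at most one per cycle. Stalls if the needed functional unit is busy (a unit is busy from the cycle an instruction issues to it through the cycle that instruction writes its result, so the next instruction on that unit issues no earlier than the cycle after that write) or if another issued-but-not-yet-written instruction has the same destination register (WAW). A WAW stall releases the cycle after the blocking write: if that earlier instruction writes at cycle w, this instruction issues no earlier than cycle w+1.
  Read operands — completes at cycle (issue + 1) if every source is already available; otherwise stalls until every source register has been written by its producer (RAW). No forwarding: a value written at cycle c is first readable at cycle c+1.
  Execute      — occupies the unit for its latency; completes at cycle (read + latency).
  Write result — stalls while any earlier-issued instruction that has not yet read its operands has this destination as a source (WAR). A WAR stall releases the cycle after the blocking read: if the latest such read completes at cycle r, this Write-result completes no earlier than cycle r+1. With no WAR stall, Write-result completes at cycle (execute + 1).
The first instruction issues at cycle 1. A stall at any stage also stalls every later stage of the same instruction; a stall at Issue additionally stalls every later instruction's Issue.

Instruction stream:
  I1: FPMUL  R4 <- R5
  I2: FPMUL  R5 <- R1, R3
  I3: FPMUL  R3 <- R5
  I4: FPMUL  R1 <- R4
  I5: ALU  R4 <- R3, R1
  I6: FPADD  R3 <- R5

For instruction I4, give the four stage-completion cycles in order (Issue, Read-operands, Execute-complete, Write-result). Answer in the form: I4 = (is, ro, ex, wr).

  I1 | 1 | 2 | 7 | 8
  I2 | 9 | 10 | 15 | 16   struct: FPMUL busy until I1 writes@8
  I3 | 17 | 18 | 23 | 24   struct: FPMUL busy until I2 writes@16
  I4 | 25 | 26 | 31 | 32   struct: FPMUL busy until I3 writes@24
  I5 | 26 | 33 | 34 | 35   RAW R1: wait I4 write@32
  I6 | 27 | 28 | 31 | 34   WAR R3: wait I5 read@33

I4 = (25, 26, 31, 32)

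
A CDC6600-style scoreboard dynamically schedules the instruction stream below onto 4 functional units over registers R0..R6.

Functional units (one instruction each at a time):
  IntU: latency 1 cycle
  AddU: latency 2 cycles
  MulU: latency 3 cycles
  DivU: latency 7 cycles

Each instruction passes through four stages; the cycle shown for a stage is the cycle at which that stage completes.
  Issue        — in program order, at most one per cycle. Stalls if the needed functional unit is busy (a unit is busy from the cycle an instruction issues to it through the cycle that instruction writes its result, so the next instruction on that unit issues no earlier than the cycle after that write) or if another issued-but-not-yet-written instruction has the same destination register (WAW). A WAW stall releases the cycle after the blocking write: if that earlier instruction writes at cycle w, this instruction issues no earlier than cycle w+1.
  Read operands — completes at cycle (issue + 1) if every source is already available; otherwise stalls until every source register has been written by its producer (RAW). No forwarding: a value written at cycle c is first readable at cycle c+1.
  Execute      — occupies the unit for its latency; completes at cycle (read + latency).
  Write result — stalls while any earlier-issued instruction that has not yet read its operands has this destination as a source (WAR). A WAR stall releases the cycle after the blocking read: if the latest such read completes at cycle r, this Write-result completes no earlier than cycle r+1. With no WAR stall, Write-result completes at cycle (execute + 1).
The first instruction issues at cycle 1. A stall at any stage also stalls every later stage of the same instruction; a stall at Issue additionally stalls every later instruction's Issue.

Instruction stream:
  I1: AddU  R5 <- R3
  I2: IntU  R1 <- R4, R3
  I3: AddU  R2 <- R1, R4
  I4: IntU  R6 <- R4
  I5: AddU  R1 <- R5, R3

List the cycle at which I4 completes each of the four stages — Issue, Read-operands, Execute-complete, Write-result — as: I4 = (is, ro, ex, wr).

t=1  I1 dispatched to AddU
t=2  I1 operands ready; I2 dispatched to IntU
t=3  I2 operands ready
t=4  I1 complete; I2 complete
t=5  R5←I1; R1←I2
t=6  I3 dispatched to AddU
t=7  I3 operands ready; I4 dispatched to IntU
t=8  I4 operands ready
t=9  I3 complete; I4 complete
t=10  R2←I3; R6←I4
t=11  I5 dispatched to AddU
t=12  I5 operands ready
t=14  I5 complete
t=15  R1←I5

I4 = (7, 8, 9, 10)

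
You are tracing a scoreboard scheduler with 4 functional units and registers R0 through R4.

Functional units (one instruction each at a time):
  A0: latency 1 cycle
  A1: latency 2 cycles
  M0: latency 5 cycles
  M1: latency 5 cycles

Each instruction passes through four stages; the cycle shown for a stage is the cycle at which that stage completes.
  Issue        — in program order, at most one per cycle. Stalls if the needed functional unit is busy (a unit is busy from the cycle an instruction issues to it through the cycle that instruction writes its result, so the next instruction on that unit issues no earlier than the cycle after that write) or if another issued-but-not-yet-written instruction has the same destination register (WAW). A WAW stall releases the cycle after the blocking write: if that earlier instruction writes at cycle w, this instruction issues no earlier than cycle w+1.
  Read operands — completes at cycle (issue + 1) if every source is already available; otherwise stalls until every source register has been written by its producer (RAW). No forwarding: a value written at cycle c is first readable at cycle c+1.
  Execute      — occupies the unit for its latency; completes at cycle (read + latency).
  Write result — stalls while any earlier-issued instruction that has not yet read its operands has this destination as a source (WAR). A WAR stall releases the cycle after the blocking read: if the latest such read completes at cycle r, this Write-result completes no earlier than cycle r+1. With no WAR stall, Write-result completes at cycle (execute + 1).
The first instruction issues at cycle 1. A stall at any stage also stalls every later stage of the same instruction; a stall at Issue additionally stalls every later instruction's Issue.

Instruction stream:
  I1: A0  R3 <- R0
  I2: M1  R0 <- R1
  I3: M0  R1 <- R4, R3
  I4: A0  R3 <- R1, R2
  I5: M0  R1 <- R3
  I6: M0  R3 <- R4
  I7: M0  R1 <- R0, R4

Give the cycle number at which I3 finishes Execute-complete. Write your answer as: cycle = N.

cycle = 10

I1 -> (1, 2, 3, 4)
I2 -> (2, 3, 8, 9)
I3 -> (3, 5, 10, 11)  // RAW R3: wait I1 write@4
I4 -> (5, 12, 13, 14)  // struct: A0 busy until I1 writes@4, RAW R1: wait I3 write@11
I5 -> (12, 15, 20, 21)  // struct: M0 busy until I3 writes@11, RAW R3: wait I4 write@14
I6 -> (22, 23, 28, 29)  // struct: M0 busy until I5 writes@21
I7 -> (30, 31, 36, 37)  // struct: M0 busy until I6 writes@29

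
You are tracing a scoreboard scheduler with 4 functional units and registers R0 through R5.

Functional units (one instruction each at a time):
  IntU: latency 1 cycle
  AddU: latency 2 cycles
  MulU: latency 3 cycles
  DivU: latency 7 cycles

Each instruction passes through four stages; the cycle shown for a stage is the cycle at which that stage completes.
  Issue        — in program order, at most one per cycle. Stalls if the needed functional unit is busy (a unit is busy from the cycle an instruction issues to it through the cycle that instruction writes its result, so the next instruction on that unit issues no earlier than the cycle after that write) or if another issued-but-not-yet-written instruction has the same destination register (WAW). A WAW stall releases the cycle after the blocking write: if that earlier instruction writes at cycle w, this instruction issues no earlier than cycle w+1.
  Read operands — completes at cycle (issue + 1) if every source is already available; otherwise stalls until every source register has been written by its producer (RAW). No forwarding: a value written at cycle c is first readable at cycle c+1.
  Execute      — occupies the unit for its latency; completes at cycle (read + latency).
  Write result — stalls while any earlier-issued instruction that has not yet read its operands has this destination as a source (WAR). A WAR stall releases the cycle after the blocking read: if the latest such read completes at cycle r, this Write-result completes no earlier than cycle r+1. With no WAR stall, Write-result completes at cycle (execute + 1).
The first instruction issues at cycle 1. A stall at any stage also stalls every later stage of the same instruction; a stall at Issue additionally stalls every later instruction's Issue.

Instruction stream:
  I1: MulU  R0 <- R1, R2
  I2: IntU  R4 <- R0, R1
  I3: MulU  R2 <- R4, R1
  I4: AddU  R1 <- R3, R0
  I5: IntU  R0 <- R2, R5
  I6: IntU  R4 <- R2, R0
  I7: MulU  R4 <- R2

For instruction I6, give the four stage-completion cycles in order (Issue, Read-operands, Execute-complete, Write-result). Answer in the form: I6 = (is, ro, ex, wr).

I1 -> (1, 2, 5, 6)
I2 -> (2, 7, 8, 9)  // RAW R0: wait I1 write@6
I3 -> (7, 10, 13, 14)  // struct: MulU busy until I1 writes@6, RAW R4: wait I2 write@9
I4 -> (8, 9, 11, 12)
I5 -> (10, 15, 16, 17)  // struct: IntU busy until I2 writes@9, RAW R2: wait I3 write@14
I6 -> (18, 19, 20, 21)  // struct: IntU busy until I5 writes@17
I7 -> (22, 23, 26, 27)  // WAW R4: wait I6 write@21

I6 = (18, 19, 20, 21)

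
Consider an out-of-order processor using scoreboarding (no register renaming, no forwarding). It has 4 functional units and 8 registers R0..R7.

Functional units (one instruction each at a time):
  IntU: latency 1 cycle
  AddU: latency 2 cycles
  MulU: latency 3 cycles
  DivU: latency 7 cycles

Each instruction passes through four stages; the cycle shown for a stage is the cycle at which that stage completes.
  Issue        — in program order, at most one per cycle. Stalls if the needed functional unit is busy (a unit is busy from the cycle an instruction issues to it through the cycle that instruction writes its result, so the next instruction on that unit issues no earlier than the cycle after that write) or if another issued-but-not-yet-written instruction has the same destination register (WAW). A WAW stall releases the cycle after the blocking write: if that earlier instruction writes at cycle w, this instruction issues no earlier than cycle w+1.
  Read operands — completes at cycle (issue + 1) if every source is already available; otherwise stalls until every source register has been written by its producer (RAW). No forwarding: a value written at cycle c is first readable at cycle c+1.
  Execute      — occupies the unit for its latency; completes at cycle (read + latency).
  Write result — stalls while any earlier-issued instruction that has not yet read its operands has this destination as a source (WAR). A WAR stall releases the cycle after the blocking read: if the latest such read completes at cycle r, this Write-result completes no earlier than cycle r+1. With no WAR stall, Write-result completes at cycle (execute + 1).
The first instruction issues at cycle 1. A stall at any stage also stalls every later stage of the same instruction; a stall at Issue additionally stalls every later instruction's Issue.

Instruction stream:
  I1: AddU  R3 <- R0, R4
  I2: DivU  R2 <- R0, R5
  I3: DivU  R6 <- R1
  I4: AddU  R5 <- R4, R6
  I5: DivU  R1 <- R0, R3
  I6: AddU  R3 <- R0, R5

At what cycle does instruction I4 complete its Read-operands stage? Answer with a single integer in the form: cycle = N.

cycle = 22

[1] I1 issues→AddU
[2] I1 reads · I2 issues→DivU
[3] I2 reads
[4] I1 exec-done
[5] I1 writes R3
[10] I2 exec-done
[11] I2 writes R2
[12] I3 issues→DivU
[13] I3 reads · I4 issues→AddU
[20] I3 exec-done
[21] I3 writes R6
[22] I4 reads · I5 issues→DivU
[23] I5 reads
[24] I4 exec-done
[25] I4 writes R5
[26] I6 issues→AddU
[27] I6 reads
[29] I6 exec-done
[30] I5 exec-done · I6 writes R3
[31] I5 writes R1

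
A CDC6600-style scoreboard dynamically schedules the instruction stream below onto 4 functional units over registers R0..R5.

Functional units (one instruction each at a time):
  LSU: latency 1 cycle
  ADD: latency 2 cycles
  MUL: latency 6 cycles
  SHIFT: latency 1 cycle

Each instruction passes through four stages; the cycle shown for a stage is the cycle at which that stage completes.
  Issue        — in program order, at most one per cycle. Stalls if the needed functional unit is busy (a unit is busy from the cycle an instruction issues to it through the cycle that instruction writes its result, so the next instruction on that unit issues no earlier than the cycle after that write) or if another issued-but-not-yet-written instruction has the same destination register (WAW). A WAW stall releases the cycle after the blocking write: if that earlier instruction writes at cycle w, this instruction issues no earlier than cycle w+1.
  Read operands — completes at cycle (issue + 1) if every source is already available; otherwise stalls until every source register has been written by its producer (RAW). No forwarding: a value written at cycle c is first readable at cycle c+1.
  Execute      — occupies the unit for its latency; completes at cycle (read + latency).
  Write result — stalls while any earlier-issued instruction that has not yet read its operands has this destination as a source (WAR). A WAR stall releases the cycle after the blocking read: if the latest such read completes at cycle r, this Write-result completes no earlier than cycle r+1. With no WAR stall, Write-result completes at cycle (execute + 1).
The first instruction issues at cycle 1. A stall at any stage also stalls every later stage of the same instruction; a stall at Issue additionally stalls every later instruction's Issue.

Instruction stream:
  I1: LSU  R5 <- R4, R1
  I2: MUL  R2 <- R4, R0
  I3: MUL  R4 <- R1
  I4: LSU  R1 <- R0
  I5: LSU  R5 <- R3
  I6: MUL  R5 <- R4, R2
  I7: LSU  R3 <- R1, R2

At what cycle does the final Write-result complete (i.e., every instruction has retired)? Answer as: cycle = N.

cycle = 28

[I1] 1/2/3/4
[I2] 2/3/9/10
[I3] 11/12/18/19  (struct: MUL busy until I2 writes@10)
[I4] 12/13/14/15
[I5] 16/17/18/19  (struct: LSU busy until I4 writes@15)
[I6] 20/21/27/28  (WAW R5: wait I5 write@19)
[I7] 21/22/23/24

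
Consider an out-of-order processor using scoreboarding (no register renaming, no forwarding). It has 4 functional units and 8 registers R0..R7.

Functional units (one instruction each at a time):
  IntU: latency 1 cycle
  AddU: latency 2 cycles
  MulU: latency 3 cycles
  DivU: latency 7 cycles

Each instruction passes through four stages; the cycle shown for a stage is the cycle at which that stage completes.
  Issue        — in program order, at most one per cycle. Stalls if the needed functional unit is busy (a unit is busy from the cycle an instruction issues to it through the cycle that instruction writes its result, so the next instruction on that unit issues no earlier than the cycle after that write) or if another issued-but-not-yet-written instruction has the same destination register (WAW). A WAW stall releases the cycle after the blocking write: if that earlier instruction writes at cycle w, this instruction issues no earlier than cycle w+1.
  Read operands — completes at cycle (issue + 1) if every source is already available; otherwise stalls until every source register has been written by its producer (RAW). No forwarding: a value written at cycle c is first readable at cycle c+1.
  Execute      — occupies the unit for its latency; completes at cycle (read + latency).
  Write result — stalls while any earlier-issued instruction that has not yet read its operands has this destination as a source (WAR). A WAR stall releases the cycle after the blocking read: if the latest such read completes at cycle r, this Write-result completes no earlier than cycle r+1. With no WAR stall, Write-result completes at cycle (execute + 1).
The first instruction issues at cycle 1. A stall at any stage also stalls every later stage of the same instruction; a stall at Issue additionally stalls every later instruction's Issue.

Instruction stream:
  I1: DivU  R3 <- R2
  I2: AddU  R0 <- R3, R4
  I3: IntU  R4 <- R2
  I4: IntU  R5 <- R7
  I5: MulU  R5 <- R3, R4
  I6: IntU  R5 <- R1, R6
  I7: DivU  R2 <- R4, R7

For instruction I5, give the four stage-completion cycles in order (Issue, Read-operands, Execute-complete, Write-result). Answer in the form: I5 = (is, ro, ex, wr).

I5 = (17, 18, 21, 22)

  I1 | 1 | 2 | 9 | 10
  I2 | 2 | 11 | 13 | 14   RAW R3: wait I1 write@10
  I3 | 3 | 4 | 5 | 12   WAR R4: wait I2 read@11
  I4 | 13 | 14 | 15 | 16   struct: IntU busy until I3 writes@12
  I5 | 17 | 18 | 21 | 22   WAW R5: wait I4 write@16
  I6 | 23 | 24 | 25 | 26   WAW R5: wait I5 write@22
  I7 | 24 | 25 | 32 | 33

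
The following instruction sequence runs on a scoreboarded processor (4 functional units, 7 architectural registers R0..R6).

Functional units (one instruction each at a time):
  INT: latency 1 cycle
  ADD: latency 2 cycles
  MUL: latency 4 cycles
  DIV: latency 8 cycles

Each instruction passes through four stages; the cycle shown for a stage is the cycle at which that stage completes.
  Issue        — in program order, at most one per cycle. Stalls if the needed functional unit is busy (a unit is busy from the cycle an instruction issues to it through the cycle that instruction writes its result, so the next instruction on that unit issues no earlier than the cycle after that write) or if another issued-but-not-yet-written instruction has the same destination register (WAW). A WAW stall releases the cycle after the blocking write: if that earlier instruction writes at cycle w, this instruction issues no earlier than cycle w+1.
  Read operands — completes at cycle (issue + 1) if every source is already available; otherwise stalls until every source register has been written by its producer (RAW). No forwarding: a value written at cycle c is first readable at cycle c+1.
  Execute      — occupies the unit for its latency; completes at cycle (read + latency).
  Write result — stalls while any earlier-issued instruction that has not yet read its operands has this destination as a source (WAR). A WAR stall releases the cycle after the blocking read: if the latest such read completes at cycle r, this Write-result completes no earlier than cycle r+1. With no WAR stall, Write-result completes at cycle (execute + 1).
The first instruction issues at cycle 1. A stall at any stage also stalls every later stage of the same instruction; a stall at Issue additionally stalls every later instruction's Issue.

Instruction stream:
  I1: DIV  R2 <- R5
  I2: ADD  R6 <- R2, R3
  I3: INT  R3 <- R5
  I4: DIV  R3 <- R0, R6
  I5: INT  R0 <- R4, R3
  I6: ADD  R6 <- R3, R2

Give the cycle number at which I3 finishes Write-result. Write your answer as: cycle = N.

cycle = 13

c1: issue I1 (DIV)
c2: I1 read-ops · issue I2 (ADD)
c3: issue I3 (INT)
c4: I3 read-ops
c5: I3 finished on INT
c10: I1 finished on DIV
c11: I1→R2
c12: I2 read-ops
c13: I3→R3
c14: I2 finished on ADD · issue I4 (DIV)
c15: I2→R6 · issue I5 (INT)
c16: I4 read-ops · issue I6 (ADD)
c24: I4 finished on DIV
c25: I4→R3
c26: I5 read-ops · I6 read-ops
c27: I5 finished on INT
c28: I5→R0 · I6 finished on ADD
c29: I6→R6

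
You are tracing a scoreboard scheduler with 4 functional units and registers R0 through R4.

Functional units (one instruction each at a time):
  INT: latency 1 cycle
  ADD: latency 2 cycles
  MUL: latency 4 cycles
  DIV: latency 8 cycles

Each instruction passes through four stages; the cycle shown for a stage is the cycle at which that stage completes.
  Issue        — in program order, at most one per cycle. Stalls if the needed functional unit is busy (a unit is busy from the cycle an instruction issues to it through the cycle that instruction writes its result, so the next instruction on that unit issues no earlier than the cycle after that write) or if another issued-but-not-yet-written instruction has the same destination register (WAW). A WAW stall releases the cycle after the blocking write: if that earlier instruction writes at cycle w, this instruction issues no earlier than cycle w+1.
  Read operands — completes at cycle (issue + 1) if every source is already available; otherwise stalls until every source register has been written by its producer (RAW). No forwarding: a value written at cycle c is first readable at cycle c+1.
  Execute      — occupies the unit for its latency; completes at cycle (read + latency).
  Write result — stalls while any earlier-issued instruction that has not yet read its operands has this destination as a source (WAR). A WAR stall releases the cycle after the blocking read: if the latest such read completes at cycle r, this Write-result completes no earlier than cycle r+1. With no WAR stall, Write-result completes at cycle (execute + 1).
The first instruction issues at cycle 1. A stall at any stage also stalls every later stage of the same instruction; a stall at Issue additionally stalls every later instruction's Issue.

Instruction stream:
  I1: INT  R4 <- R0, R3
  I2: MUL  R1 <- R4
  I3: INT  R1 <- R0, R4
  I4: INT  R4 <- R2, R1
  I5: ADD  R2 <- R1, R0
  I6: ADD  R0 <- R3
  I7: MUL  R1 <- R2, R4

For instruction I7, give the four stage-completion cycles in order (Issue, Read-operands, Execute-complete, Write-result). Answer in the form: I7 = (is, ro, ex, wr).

I7 = (22, 23, 27, 28)

cycle 1: I1→INT
cycle 2: I1 RO · I2→MUL
cycle 3: I1 EX
cycle 4: I1 WR R4
cycle 5: I2 RO
cycle 9: I2 EX
cycle 10: I2 WR R1
cycle 11: I3→INT
cycle 12: I3 RO
cycle 13: I3 EX
cycle 14: I3 WR R1
cycle 15: I4→INT
cycle 16: I4 RO · I5→ADD
cycle 17: I4 EX · I5 RO
cycle 18: I4 WR R4
cycle 19: I5 EX
cycle 20: I5 WR R2
cycle 21: I6→ADD
cycle 22: I6 RO · I7→MUL
cycle 23: I7 RO
cycle 24: I6 EX
cycle 25: I6 WR R0
cycle 27: I7 EX
cycle 28: I7 WR R1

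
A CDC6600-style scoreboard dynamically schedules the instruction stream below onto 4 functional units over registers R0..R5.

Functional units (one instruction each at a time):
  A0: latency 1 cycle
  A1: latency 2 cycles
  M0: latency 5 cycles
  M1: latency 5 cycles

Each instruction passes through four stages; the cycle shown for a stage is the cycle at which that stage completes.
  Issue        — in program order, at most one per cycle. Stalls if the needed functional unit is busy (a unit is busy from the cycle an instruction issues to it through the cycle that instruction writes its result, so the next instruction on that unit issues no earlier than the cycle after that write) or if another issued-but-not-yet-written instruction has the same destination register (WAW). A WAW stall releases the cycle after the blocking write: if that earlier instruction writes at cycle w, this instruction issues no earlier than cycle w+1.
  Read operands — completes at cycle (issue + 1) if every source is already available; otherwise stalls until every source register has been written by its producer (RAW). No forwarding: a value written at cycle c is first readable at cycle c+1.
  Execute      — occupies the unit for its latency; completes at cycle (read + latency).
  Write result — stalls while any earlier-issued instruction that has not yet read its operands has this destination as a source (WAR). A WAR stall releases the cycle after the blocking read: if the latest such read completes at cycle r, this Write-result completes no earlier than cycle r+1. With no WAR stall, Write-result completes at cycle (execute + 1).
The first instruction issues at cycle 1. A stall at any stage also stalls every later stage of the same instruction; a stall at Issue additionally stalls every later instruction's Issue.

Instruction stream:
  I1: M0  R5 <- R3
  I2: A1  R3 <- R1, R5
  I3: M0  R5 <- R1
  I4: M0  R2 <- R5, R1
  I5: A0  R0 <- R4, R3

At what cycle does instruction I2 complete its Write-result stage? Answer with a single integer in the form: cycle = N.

I1  is:1  ro:2  ex:7  wr:8
I2  is:2  ro:9  ex:11  wr:12  — RAW R5: wait I1 write@8
I3  is:9  ro:10  ex:15  wr:16  — struct: M0 busy until I1 writes@8
I4  is:17  ro:18  ex:23  wr:24  — struct: M0 busy until I3 writes@16
I5  is:18  ro:19  ex:20  wr:21

cycle = 12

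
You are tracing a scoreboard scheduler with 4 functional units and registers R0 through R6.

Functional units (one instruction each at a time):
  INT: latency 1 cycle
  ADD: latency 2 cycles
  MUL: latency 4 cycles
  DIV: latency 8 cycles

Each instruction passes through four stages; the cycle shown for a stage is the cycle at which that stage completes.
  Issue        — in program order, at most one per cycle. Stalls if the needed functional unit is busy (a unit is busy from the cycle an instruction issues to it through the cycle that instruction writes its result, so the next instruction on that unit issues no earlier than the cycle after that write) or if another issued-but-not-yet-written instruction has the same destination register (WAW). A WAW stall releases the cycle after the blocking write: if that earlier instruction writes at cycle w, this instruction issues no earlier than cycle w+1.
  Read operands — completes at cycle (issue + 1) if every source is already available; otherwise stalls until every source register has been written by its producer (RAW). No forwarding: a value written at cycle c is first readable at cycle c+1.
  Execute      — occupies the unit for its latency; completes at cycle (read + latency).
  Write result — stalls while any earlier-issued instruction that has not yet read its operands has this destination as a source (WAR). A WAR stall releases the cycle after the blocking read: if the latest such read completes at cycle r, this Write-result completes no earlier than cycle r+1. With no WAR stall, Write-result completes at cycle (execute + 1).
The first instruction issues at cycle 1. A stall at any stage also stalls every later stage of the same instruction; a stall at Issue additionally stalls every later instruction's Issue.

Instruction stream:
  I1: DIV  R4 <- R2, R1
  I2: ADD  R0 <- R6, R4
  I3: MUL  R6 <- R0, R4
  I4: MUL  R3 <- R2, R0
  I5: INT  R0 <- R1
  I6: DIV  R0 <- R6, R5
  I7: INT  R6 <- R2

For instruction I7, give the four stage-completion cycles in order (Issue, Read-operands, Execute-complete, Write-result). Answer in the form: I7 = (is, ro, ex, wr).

I7 = (28, 29, 30, 31)

cycle 1: I1 issues→DIV
cycle 2: I1 reads · I2 issues→ADD
cycle 3: I3 issues→MUL
cycle 10: I1 exec-done
cycle 11: I1 writes R4
cycle 12: I2 reads
cycle 14: I2 exec-done
cycle 15: I2 writes R0
cycle 16: I3 reads
cycle 20: I3 exec-done
cycle 21: I3 writes R6
cycle 22: I4 issues→MUL
cycle 23: I4 reads · I5 issues→INT
cycle 24: I5 reads
cycle 25: I5 exec-done
cycle 26: I5 writes R0
cycle 27: I4 exec-done · I6 issues→DIV
cycle 28: I4 writes R3 · I6 reads · I7 issues→INT
cycle 29: I7 reads
cycle 30: I7 exec-done
cycle 31: I7 writes R6
cycle 36: I6 exec-done
cycle 37: I6 writes R0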